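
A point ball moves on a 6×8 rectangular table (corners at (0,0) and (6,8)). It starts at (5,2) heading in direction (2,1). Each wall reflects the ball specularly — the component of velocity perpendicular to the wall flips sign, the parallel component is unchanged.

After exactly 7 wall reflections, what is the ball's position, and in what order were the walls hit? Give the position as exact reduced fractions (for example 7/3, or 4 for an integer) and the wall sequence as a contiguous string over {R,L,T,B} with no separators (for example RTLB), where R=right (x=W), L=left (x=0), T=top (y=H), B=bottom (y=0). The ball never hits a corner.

1. t=1/2 → R at (6,5/2); v=(-2,1)
2. t=3 → L at (0,11/2); v=(2,1)
3. t=5/2 → T at (5,8); v=(2,-1)
4. t=1/2 → R at (6,15/2); v=(-2,-1)
5. t=3 → L at (0,9/2); v=(2,-1)
6. t=3 → R at (6,3/2); v=(-2,-1)
7. t=3/2 → B at (3,0); v=(-2,1)

Final position: (3,0)
Wall sequence: RLTRLRB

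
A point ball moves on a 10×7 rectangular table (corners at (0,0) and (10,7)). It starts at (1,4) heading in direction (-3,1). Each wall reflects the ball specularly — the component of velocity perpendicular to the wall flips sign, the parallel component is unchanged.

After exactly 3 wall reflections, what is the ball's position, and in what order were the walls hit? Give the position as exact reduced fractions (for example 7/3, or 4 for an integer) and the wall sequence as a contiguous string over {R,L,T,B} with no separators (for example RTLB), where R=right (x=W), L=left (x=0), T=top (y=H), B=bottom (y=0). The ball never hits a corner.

1. t=1/3 → L at (0,13/3); v=(3,1)
2. t=8/3 → T at (8,7); v=(3,-1)
3. t=2/3 → R at (10,19/3); v=(-3,-1)

Final position: (10,19/3)
Wall sequence: LTR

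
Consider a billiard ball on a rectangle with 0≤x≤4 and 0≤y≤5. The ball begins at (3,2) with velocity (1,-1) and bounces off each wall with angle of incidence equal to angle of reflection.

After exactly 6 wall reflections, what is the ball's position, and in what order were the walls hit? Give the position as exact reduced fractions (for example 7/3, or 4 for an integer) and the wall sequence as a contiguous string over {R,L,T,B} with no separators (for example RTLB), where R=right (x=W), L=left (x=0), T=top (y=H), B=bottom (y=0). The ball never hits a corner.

Final position: (1,0)
Wall sequence: RBLTRB

1. t=1 → R at (4,1); v=(-1,-1)
2. t=1 → B at (3,0); v=(-1,1)
3. t=3 → L at (0,3); v=(1,1)
4. t=2 → T at (2,5); v=(1,-1)
5. t=2 → R at (4,3); v=(-1,-1)
6. t=3 → B at (1,0); v=(-1,1)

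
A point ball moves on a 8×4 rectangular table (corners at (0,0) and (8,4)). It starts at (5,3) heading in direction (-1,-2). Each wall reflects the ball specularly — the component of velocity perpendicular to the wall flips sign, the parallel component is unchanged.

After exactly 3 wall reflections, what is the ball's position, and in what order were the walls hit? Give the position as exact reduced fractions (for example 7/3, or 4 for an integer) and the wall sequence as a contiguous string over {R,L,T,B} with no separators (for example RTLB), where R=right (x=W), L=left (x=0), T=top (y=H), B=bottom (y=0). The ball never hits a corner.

1. t=3/2 → B at (7/2,0); v=(-1,2)
2. t=2 → T at (3/2,4); v=(-1,-2)
3. t=3/2 → L at (0,1); v=(1,-2)

Final position: (0,1)
Wall sequence: BTL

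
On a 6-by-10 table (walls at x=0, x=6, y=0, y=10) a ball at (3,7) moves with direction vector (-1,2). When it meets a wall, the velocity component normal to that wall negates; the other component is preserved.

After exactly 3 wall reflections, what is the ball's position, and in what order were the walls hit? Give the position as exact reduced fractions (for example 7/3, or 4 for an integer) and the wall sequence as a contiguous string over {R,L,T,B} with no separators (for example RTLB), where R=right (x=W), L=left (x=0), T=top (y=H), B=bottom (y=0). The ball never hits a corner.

Final position: (7/2,0)
Wall sequence: TLB

1. t=3/2 → T at (3/2,10); v=(-1,-2)
2. t=3/2 → L at (0,7); v=(1,-2)
3. t=7/2 → B at (7/2,0); v=(1,2)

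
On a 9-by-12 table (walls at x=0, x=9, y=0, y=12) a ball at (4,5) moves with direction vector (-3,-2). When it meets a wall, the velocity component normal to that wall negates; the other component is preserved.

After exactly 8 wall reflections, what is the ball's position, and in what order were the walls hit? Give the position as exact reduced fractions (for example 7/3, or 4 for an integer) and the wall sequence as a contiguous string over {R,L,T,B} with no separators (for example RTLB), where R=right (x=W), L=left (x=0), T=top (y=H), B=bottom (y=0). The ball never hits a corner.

1. t=4/3 → L at (0,7/3); v=(3,-2)
2. t=7/6 → B at (7/2,0); v=(3,2)
3. t=11/6 → R at (9,11/3); v=(-3,2)
4. t=3 → L at (0,29/3); v=(3,2)
5. t=7/6 → T at (7/2,12); v=(3,-2)
6. t=11/6 → R at (9,25/3); v=(-3,-2)
7. t=3 → L at (0,7/3); v=(3,-2)
8. t=7/6 → B at (7/2,0); v=(3,2)

Final position: (7/2,0)
Wall sequence: LBRLTRLB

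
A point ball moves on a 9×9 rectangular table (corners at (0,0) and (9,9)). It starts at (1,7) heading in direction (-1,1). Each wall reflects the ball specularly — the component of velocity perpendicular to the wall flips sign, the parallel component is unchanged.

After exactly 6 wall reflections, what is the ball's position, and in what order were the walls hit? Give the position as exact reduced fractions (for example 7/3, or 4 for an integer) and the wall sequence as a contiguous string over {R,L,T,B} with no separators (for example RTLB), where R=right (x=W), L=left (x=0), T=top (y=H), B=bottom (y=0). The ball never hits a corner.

Final position: (1,9)
Wall sequence: LTRBLT

1. t=1 → L at (0,8); v=(1,1)
2. t=1 → T at (1,9); v=(1,-1)
3. t=8 → R at (9,1); v=(-1,-1)
4. t=1 → B at (8,0); v=(-1,1)
5. t=8 → L at (0,8); v=(1,1)
6. t=1 → T at (1,9); v=(1,-1)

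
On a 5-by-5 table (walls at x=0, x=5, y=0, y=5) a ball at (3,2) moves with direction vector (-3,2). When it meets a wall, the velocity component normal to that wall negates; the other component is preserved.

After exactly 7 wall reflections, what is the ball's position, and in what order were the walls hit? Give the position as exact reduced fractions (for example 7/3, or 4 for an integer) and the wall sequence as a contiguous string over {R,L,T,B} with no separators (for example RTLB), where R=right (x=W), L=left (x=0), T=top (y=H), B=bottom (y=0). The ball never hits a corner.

Final position: (7/2,5)
Wall sequence: LTRBLRT

1. t=1 → L at (0,4); v=(3,2)
2. t=1/2 → T at (3/2,5); v=(3,-2)
3. t=7/6 → R at (5,8/3); v=(-3,-2)
4. t=4/3 → B at (1,0); v=(-3,2)
5. t=1/3 → L at (0,2/3); v=(3,2)
6. t=5/3 → R at (5,4); v=(-3,2)
7. t=1/2 → T at (7/2,5); v=(-3,-2)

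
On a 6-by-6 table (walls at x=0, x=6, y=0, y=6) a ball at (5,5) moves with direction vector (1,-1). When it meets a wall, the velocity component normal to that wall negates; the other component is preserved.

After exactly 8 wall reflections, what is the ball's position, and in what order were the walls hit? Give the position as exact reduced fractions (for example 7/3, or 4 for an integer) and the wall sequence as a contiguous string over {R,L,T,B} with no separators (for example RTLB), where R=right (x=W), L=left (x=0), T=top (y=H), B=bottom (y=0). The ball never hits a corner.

Final position: (4,6)
Wall sequence: RBLTRBLT

1. t=1 → R at (6,4); v=(-1,-1)
2. t=4 → B at (2,0); v=(-1,1)
3. t=2 → L at (0,2); v=(1,1)
4. t=4 → T at (4,6); v=(1,-1)
5. t=2 → R at (6,4); v=(-1,-1)
6. t=4 → B at (2,0); v=(-1,1)
7. t=2 → L at (0,2); v=(1,1)
8. t=4 → T at (4,6); v=(1,-1)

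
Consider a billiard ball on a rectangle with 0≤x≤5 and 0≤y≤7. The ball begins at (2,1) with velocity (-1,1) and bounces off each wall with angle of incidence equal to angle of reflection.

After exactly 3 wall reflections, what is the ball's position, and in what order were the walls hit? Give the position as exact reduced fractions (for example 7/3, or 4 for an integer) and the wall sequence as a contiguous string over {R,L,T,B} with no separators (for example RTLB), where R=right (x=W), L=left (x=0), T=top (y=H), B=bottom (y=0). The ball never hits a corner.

Final position: (5,6)
Wall sequence: LTR

1. t=2 → L at (0,3); v=(1,1)
2. t=4 → T at (4,7); v=(1,-1)
3. t=1 → R at (5,6); v=(-1,-1)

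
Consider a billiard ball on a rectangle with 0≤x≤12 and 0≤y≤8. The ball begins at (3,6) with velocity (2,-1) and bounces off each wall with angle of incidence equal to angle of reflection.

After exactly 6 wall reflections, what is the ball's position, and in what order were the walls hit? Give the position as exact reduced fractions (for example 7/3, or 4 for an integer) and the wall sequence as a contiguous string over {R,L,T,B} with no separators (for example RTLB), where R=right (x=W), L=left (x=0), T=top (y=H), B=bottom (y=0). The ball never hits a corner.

Final position: (1,0)
Wall sequence: RBLTRB

1. t=9/2 → R at (12,3/2); v=(-2,-1)
2. t=3/2 → B at (9,0); v=(-2,1)
3. t=9/2 → L at (0,9/2); v=(2,1)
4. t=7/2 → T at (7,8); v=(2,-1)
5. t=5/2 → R at (12,11/2); v=(-2,-1)
6. t=11/2 → B at (1,0); v=(-2,1)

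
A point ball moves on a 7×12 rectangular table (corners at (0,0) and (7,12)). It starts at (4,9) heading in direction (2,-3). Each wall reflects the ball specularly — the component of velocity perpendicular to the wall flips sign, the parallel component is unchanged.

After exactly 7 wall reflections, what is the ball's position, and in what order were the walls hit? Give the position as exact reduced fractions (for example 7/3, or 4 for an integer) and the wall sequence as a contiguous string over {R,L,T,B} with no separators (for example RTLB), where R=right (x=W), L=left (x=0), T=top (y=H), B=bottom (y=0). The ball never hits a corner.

1. t=3/2 → R at (7,9/2); v=(-2,-3)
2. t=3/2 → B at (4,0); v=(-2,3)
3. t=2 → L at (0,6); v=(2,3)
4. t=2 → T at (4,12); v=(2,-3)
5. t=3/2 → R at (7,15/2); v=(-2,-3)
6. t=5/2 → B at (2,0); v=(-2,3)
7. t=1 → L at (0,3); v=(2,3)

Final position: (0,3)
Wall sequence: RBLTRBL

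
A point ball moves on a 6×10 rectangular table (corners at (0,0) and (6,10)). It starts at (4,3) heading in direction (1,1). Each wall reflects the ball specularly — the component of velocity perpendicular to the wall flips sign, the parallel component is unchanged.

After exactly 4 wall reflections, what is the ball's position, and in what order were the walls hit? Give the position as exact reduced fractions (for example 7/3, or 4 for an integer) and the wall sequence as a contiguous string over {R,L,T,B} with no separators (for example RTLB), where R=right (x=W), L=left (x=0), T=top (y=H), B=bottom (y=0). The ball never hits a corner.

Final position: (6,3)
Wall sequence: RTLR

1. t=2 → R at (6,5); v=(-1,1)
2. t=5 → T at (1,10); v=(-1,-1)
3. t=1 → L at (0,9); v=(1,-1)
4. t=6 → R at (6,3); v=(-1,-1)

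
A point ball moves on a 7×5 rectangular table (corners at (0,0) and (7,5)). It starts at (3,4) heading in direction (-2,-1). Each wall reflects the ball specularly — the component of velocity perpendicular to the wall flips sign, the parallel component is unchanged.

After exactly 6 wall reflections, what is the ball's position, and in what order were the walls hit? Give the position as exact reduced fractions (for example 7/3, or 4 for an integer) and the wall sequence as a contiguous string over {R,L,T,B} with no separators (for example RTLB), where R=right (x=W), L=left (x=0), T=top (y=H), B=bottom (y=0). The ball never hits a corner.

1. t=3/2 → L at (0,5/2); v=(2,-1)
2. t=5/2 → B at (5,0); v=(2,1)
3. t=1 → R at (7,1); v=(-2,1)
4. t=7/2 → L at (0,9/2); v=(2,1)
5. t=1/2 → T at (1,5); v=(2,-1)
6. t=3 → R at (7,2); v=(-2,-1)

Final position: (7,2)
Wall sequence: LBRLTR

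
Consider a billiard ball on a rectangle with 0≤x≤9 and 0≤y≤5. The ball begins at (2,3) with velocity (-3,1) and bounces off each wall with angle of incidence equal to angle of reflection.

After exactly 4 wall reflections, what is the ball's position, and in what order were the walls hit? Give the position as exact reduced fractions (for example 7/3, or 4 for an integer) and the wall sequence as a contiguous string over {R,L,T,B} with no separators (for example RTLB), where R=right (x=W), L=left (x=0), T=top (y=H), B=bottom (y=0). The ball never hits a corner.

1. t=2/3 → L at (0,11/3); v=(3,1)
2. t=4/3 → T at (4,5); v=(3,-1)
3. t=5/3 → R at (9,10/3); v=(-3,-1)
4. t=3 → L at (0,1/3); v=(3,-1)

Final position: (0,1/3)
Wall sequence: LTRL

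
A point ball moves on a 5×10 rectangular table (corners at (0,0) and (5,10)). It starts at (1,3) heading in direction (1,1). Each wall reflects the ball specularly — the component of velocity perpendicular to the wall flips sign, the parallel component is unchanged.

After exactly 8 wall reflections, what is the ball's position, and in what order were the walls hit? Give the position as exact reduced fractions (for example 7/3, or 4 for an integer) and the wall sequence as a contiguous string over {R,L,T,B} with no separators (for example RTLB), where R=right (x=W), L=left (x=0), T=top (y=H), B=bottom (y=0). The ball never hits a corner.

Final position: (2,10)
Wall sequence: RTLRBLRT

1. t=4 → R at (5,7); v=(-1,1)
2. t=3 → T at (2,10); v=(-1,-1)
3. t=2 → L at (0,8); v=(1,-1)
4. t=5 → R at (5,3); v=(-1,-1)
5. t=3 → B at (2,0); v=(-1,1)
6. t=2 → L at (0,2); v=(1,1)
7. t=5 → R at (5,7); v=(-1,1)
8. t=3 → T at (2,10); v=(-1,-1)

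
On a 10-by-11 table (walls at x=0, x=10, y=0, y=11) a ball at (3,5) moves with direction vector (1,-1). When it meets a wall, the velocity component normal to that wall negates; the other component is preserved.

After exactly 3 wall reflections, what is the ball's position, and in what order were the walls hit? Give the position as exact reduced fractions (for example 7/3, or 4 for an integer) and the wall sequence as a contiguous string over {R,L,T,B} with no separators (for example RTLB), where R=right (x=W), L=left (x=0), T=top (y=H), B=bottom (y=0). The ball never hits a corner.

Final position: (1,11)
Wall sequence: BRT

1. t=5 → B at (8,0); v=(1,1)
2. t=2 → R at (10,2); v=(-1,1)
3. t=9 → T at (1,11); v=(-1,-1)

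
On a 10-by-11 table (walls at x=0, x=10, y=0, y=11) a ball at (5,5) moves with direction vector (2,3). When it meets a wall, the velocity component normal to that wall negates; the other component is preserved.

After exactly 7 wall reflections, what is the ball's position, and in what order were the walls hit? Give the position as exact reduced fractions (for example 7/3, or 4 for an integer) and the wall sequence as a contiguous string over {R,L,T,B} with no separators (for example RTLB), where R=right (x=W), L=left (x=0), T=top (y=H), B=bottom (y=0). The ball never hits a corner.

1. t=2 → T at (9,11); v=(2,-3)
2. t=1/2 → R at (10,19/2); v=(-2,-3)
3. t=19/6 → B at (11/3,0); v=(-2,3)
4. t=11/6 → L at (0,11/2); v=(2,3)
5. t=11/6 → T at (11/3,11); v=(2,-3)
6. t=19/6 → R at (10,3/2); v=(-2,-3)
7. t=1/2 → B at (9,0); v=(-2,3)

Final position: (9,0)
Wall sequence: TRBLTRB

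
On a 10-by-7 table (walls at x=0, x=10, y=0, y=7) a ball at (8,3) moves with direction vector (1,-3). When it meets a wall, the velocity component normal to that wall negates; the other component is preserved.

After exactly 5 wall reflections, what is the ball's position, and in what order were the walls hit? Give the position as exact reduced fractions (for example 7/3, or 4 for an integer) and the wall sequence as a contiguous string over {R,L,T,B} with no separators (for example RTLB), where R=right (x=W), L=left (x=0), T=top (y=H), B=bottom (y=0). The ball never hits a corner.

1. t=1 → B at (9,0); v=(1,3)
2. t=1 → R at (10,3); v=(-1,3)
3. t=4/3 → T at (26/3,7); v=(-1,-3)
4. t=7/3 → B at (19/3,0); v=(-1,3)
5. t=7/3 → T at (4,7); v=(-1,-3)

Final position: (4,7)
Wall sequence: BRTBT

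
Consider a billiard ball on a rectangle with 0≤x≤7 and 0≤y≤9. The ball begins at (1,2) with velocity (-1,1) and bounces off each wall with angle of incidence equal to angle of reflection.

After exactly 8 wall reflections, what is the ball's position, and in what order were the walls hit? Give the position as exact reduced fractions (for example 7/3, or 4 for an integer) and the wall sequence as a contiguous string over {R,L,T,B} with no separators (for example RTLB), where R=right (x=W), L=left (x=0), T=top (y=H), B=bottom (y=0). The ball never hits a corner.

1. t=1 → L at (0,3); v=(1,1)
2. t=6 → T at (6,9); v=(1,-1)
3. t=1 → R at (7,8); v=(-1,-1)
4. t=7 → L at (0,1); v=(1,-1)
5. t=1 → B at (1,0); v=(1,1)
6. t=6 → R at (7,6); v=(-1,1)
7. t=3 → T at (4,9); v=(-1,-1)
8. t=4 → L at (0,5); v=(1,-1)

Final position: (0,5)
Wall sequence: LTRLBRTL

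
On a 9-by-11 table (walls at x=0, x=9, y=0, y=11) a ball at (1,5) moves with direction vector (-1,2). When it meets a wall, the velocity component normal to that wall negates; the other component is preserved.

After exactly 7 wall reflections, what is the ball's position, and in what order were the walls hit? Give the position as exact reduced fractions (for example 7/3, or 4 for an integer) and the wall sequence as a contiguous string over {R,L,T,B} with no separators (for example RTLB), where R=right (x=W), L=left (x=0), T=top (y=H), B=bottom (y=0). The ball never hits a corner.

Final position: (1/2,0)
Wall sequence: LTBRTLB

1. t=1 → L at (0,7); v=(1,2)
2. t=2 → T at (2,11); v=(1,-2)
3. t=11/2 → B at (15/2,0); v=(1,2)
4. t=3/2 → R at (9,3); v=(-1,2)
5. t=4 → T at (5,11); v=(-1,-2)
6. t=5 → L at (0,1); v=(1,-2)
7. t=1/2 → B at (1/2,0); v=(1,2)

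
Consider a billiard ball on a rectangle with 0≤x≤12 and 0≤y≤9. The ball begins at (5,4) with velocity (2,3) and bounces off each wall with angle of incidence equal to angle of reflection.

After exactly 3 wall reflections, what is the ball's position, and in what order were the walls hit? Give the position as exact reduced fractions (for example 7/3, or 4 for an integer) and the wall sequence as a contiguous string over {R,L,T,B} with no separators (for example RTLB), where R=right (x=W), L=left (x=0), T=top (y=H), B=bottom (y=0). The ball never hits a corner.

1. t=5/3 → T at (25/3,9); v=(2,-3)
2. t=11/6 → R at (12,7/2); v=(-2,-3)
3. t=7/6 → B at (29/3,0); v=(-2,3)

Final position: (29/3,0)
Wall sequence: TRB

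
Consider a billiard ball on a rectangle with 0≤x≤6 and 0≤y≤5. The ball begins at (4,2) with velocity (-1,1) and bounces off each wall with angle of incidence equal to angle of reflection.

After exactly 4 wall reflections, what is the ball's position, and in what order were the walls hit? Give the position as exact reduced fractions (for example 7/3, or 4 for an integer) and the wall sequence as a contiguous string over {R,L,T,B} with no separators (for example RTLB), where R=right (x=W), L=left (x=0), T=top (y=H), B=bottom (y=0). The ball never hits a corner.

1. t=3 → T at (1,5); v=(-1,-1)
2. t=1 → L at (0,4); v=(1,-1)
3. t=4 → B at (4,0); v=(1,1)
4. t=2 → R at (6,2); v=(-1,1)

Final position: (6,2)
Wall sequence: TLBR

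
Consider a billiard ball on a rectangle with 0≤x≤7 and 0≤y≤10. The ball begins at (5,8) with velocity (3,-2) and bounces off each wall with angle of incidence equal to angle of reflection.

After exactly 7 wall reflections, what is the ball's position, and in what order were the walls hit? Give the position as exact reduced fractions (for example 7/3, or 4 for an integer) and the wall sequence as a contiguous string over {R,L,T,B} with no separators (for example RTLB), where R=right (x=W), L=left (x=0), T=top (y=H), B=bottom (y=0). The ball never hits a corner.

Final position: (7,8)
Wall sequence: RLBRLTR

1. t=2/3 → R at (7,20/3); v=(-3,-2)
2. t=7/3 → L at (0,2); v=(3,-2)
3. t=1 → B at (3,0); v=(3,2)
4. t=4/3 → R at (7,8/3); v=(-3,2)
5. t=7/3 → L at (0,22/3); v=(3,2)
6. t=4/3 → T at (4,10); v=(3,-2)
7. t=1 → R at (7,8); v=(-3,-2)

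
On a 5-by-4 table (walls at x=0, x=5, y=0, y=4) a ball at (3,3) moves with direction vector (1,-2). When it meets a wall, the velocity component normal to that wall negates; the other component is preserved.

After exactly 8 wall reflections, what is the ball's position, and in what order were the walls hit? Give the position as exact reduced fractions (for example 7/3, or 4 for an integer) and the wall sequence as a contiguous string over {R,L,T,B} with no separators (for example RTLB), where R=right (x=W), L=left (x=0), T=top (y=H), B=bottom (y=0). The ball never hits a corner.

Final position: (9/2,4)
Wall sequence: BRTBLTBT

1. t=3/2 → B at (9/2,0); v=(1,2)
2. t=1/2 → R at (5,1); v=(-1,2)
3. t=3/2 → T at (7/2,4); v=(-1,-2)
4. t=2 → B at (3/2,0); v=(-1,2)
5. t=3/2 → L at (0,3); v=(1,2)
6. t=1/2 → T at (1/2,4); v=(1,-2)
7. t=2 → B at (5/2,0); v=(1,2)
8. t=2 → T at (9/2,4); v=(1,-2)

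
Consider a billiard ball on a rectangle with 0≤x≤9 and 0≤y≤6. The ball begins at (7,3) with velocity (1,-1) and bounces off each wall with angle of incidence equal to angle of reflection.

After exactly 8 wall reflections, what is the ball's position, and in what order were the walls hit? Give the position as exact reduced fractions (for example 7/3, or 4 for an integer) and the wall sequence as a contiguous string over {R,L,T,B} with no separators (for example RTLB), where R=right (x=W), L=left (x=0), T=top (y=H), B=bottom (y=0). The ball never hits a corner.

Final position: (2,0)
Wall sequence: RBTLBRTB

1. t=2 → R at (9,1); v=(-1,-1)
2. t=1 → B at (8,0); v=(-1,1)
3. t=6 → T at (2,6); v=(-1,-1)
4. t=2 → L at (0,4); v=(1,-1)
5. t=4 → B at (4,0); v=(1,1)
6. t=5 → R at (9,5); v=(-1,1)
7. t=1 → T at (8,6); v=(-1,-1)
8. t=6 → B at (2,0); v=(-1,1)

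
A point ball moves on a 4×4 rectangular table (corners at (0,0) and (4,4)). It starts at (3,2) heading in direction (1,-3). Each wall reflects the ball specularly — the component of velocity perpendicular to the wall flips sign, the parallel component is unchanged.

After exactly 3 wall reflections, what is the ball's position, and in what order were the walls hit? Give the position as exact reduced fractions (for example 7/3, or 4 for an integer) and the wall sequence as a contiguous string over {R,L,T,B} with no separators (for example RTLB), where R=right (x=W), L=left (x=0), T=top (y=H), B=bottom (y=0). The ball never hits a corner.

1. t=2/3 → B at (11/3,0); v=(1,3)
2. t=1/3 → R at (4,1); v=(-1,3)
3. t=1 → T at (3,4); v=(-1,-3)

Final position: (3,4)
Wall sequence: BRT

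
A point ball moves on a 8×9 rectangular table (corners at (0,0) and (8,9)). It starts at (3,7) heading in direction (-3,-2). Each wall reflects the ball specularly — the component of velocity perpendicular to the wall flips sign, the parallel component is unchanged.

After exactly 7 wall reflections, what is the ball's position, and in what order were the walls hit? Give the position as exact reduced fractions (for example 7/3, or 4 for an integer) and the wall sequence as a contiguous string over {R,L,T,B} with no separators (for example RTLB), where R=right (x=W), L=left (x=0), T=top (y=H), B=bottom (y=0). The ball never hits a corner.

1. t=1 → L at (0,5); v=(3,-2)
2. t=5/2 → B at (15/2,0); v=(3,2)
3. t=1/6 → R at (8,1/3); v=(-3,2)
4. t=8/3 → L at (0,17/3); v=(3,2)
5. t=5/3 → T at (5,9); v=(3,-2)
6. t=1 → R at (8,7); v=(-3,-2)
7. t=8/3 → L at (0,5/3); v=(3,-2)

Final position: (0,5/3)
Wall sequence: LBRLTRL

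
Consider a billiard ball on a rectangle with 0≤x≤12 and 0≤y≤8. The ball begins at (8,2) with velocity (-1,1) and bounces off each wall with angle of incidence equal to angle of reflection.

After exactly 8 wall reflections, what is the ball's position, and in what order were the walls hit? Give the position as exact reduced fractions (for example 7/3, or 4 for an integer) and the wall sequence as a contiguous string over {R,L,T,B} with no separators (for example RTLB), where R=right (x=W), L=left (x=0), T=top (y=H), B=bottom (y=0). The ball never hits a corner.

1. t=6 → T at (2,8); v=(-1,-1)
2. t=2 → L at (0,6); v=(1,-1)
3. t=6 → B at (6,0); v=(1,1)
4. t=6 → R at (12,6); v=(-1,1)
5. t=2 → T at (10,8); v=(-1,-1)
6. t=8 → B at (2,0); v=(-1,1)
7. t=2 → L at (0,2); v=(1,1)
8. t=6 → T at (6,8); v=(1,-1)

Final position: (6,8)
Wall sequence: TLBRTBLT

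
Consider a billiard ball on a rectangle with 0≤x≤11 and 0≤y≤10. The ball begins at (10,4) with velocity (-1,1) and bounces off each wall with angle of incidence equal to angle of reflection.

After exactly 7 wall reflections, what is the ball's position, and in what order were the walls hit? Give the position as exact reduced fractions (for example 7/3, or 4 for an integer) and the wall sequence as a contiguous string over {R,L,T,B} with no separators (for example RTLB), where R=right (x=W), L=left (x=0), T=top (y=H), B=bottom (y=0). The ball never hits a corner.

Final position: (4,0)
Wall sequence: TLBRTLB

1. t=6 → T at (4,10); v=(-1,-1)
2. t=4 → L at (0,6); v=(1,-1)
3. t=6 → B at (6,0); v=(1,1)
4. t=5 → R at (11,5); v=(-1,1)
5. t=5 → T at (6,10); v=(-1,-1)
6. t=6 → L at (0,4); v=(1,-1)
7. t=4 → B at (4,0); v=(1,1)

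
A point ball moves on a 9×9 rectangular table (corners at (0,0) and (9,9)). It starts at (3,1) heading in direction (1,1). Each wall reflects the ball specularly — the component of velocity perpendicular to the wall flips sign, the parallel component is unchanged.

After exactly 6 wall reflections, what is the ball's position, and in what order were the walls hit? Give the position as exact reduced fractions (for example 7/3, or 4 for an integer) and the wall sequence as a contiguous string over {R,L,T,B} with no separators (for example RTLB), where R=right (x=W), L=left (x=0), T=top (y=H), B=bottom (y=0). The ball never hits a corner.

Final position: (7,9)
Wall sequence: RTLBRT

1. t=6 → R at (9,7); v=(-1,1)
2. t=2 → T at (7,9); v=(-1,-1)
3. t=7 → L at (0,2); v=(1,-1)
4. t=2 → B at (2,0); v=(1,1)
5. t=7 → R at (9,7); v=(-1,1)
6. t=2 → T at (7,9); v=(-1,-1)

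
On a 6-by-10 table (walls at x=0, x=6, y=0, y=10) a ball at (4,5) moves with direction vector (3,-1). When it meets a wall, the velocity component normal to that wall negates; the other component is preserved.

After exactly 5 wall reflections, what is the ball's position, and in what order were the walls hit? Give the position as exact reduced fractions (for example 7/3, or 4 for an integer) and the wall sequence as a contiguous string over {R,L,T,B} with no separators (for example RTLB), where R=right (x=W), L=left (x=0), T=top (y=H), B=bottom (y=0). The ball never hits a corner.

1. t=2/3 → R at (6,13/3); v=(-3,-1)
2. t=2 → L at (0,7/3); v=(3,-1)
3. t=2 → R at (6,1/3); v=(-3,-1)
4. t=1/3 → B at (5,0); v=(-3,1)
5. t=5/3 → L at (0,5/3); v=(3,1)

Final position: (0,5/3)
Wall sequence: RLRBL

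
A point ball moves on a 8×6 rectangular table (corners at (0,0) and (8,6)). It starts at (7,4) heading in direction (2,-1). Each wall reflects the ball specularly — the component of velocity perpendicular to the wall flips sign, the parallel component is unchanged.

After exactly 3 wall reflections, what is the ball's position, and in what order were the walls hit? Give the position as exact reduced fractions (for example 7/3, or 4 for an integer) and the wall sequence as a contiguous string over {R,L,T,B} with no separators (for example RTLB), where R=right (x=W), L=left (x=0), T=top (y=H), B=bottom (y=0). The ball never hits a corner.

Final position: (0,1/2)
Wall sequence: RBL

1. t=1/2 → R at (8,7/2); v=(-2,-1)
2. t=7/2 → B at (1,0); v=(-2,1)
3. t=1/2 → L at (0,1/2); v=(2,1)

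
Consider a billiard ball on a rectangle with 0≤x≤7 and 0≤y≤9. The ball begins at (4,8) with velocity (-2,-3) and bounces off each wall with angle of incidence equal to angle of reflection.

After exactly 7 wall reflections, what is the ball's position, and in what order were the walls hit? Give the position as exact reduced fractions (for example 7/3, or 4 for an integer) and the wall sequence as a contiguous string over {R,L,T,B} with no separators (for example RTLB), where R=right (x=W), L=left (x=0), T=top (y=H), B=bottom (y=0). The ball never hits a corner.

Final position: (16/3,9)
Wall sequence: LBRTBLT

1. t=2 → L at (0,2); v=(2,-3)
2. t=2/3 → B at (4/3,0); v=(2,3)
3. t=17/6 → R at (7,17/2); v=(-2,3)
4. t=1/6 → T at (20/3,9); v=(-2,-3)
5. t=3 → B at (2/3,0); v=(-2,3)
6. t=1/3 → L at (0,1); v=(2,3)
7. t=8/3 → T at (16/3,9); v=(2,-3)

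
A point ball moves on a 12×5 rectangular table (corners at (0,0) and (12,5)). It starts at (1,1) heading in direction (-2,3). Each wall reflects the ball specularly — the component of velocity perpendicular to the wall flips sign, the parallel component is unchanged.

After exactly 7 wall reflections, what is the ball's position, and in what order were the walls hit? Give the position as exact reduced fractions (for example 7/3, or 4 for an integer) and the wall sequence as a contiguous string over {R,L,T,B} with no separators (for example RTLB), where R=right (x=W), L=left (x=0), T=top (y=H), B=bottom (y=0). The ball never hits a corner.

Final position: (9,5)
Wall sequence: LTBTBRT

1. t=1/2 → L at (0,5/2); v=(2,3)
2. t=5/6 → T at (5/3,5); v=(2,-3)
3. t=5/3 → B at (5,0); v=(2,3)
4. t=5/3 → T at (25/3,5); v=(2,-3)
5. t=5/3 → B at (35/3,0); v=(2,3)
6. t=1/6 → R at (12,1/2); v=(-2,3)
7. t=3/2 → T at (9,5); v=(-2,-3)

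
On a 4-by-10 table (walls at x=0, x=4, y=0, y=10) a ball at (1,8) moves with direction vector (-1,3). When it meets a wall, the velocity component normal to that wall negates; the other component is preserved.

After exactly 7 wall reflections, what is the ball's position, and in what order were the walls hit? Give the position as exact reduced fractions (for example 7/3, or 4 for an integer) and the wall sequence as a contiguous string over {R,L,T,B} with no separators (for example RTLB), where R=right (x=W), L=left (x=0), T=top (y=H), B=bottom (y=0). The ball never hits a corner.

1. t=2/3 → T at (1/3,10); v=(-1,-3)
2. t=1/3 → L at (0,9); v=(1,-3)
3. t=3 → B at (3,0); v=(1,3)
4. t=1 → R at (4,3); v=(-1,3)
5. t=7/3 → T at (5/3,10); v=(-1,-3)
6. t=5/3 → L at (0,5); v=(1,-3)
7. t=5/3 → B at (5/3,0); v=(1,3)

Final position: (5/3,0)
Wall sequence: TLBRTLB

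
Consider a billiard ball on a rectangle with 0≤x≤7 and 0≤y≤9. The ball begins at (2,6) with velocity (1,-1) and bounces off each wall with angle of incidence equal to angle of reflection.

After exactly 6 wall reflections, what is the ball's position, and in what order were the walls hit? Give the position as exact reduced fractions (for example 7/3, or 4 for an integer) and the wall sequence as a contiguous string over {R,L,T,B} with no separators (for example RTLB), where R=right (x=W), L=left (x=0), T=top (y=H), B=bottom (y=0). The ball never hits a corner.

1. t=5 → R at (7,1); v=(-1,-1)
2. t=1 → B at (6,0); v=(-1,1)
3. t=6 → L at (0,6); v=(1,1)
4. t=3 → T at (3,9); v=(1,-1)
5. t=4 → R at (7,5); v=(-1,-1)
6. t=5 → B at (2,0); v=(-1,1)

Final position: (2,0)
Wall sequence: RBLTRB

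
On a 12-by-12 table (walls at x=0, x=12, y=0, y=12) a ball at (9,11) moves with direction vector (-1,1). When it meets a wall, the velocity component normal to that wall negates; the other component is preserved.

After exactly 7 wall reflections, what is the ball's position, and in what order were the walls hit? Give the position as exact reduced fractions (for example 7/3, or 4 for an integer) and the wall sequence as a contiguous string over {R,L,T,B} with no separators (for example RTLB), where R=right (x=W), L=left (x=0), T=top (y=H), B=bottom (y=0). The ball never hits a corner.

Final position: (4,0)
Wall sequence: TLBRTLB

1. t=1 → T at (8,12); v=(-1,-1)
2. t=8 → L at (0,4); v=(1,-1)
3. t=4 → B at (4,0); v=(1,1)
4. t=8 → R at (12,8); v=(-1,1)
5. t=4 → T at (8,12); v=(-1,-1)
6. t=8 → L at (0,4); v=(1,-1)
7. t=4 → B at (4,0); v=(1,1)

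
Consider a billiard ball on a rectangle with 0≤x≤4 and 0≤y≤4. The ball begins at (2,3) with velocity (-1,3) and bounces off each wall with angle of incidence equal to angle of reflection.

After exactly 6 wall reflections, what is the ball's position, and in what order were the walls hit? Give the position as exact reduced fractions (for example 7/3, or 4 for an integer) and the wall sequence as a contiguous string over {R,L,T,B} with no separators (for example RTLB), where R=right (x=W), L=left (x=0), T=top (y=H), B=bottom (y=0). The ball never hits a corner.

1. t=1/3 → T at (5/3,4); v=(-1,-3)
2. t=4/3 → B at (1/3,0); v=(-1,3)
3. t=1/3 → L at (0,1); v=(1,3)
4. t=1 → T at (1,4); v=(1,-3)
5. t=4/3 → B at (7/3,0); v=(1,3)
6. t=4/3 → T at (11/3,4); v=(1,-3)

Final position: (11/3,4)
Wall sequence: TBLTBT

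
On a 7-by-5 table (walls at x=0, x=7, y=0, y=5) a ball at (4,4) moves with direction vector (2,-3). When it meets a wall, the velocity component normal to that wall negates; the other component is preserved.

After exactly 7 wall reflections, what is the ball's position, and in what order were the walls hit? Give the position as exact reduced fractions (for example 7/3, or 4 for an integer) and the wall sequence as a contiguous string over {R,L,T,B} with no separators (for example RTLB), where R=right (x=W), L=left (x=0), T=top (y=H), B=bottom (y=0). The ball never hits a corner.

1. t=4/3 → B at (20/3,0); v=(2,3)
2. t=1/6 → R at (7,1/2); v=(-2,3)
3. t=3/2 → T at (4,5); v=(-2,-3)
4. t=5/3 → B at (2/3,0); v=(-2,3)
5. t=1/3 → L at (0,1); v=(2,3)
6. t=4/3 → T at (8/3,5); v=(2,-3)
7. t=5/3 → B at (6,0); v=(2,3)

Final position: (6,0)
Wall sequence: BRTBLTB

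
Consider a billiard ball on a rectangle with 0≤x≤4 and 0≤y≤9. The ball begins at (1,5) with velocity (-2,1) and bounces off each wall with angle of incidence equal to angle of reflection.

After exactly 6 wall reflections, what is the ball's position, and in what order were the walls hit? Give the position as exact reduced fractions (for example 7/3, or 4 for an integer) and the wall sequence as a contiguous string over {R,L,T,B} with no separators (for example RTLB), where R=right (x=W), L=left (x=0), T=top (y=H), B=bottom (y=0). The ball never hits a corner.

Final position: (0,9/2)
Wall sequence: LRTLRL

1. t=1/2 → L at (0,11/2); v=(2,1)
2. t=2 → R at (4,15/2); v=(-2,1)
3. t=3/2 → T at (1,9); v=(-2,-1)
4. t=1/2 → L at (0,17/2); v=(2,-1)
5. t=2 → R at (4,13/2); v=(-2,-1)
6. t=2 → L at (0,9/2); v=(2,-1)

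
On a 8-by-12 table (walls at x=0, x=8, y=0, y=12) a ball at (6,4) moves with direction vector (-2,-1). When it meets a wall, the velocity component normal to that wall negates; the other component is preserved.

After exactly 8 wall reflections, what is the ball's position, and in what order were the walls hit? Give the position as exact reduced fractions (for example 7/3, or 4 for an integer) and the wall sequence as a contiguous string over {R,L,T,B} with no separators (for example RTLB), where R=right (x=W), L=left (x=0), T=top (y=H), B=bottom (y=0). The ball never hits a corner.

1. t=3 → L at (0,1); v=(2,-1)
2. t=1 → B at (2,0); v=(2,1)
3. t=3 → R at (8,3); v=(-2,1)
4. t=4 → L at (0,7); v=(2,1)
5. t=4 → R at (8,11); v=(-2,1)
6. t=1 → T at (6,12); v=(-2,-1)
7. t=3 → L at (0,9); v=(2,-1)
8. t=4 → R at (8,5); v=(-2,-1)

Final position: (8,5)
Wall sequence: LBRLRTLR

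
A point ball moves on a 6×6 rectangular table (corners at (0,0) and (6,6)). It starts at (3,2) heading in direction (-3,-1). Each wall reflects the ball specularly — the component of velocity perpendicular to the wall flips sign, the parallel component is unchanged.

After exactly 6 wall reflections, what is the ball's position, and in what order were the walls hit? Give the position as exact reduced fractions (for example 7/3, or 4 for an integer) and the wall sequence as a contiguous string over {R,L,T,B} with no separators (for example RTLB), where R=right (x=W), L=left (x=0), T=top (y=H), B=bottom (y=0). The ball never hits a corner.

Final position: (3,6)
Wall sequence: LBRLRT

1. t=1 → L at (0,1); v=(3,-1)
2. t=1 → B at (3,0); v=(3,1)
3. t=1 → R at (6,1); v=(-3,1)
4. t=2 → L at (0,3); v=(3,1)
5. t=2 → R at (6,5); v=(-3,1)
6. t=1 → T at (3,6); v=(-3,-1)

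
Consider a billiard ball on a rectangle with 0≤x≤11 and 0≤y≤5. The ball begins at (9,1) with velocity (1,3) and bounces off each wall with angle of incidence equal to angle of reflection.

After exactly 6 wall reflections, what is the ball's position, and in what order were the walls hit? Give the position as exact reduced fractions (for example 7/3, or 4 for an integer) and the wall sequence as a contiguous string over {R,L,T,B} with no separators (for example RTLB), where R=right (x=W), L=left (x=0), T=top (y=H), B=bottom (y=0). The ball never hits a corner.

Final position: (5,5)
Wall sequence: TRBTBT

1. t=4/3 → T at (31/3,5); v=(1,-3)
2. t=2/3 → R at (11,3); v=(-1,-3)
3. t=1 → B at (10,0); v=(-1,3)
4. t=5/3 → T at (25/3,5); v=(-1,-3)
5. t=5/3 → B at (20/3,0); v=(-1,3)
6. t=5/3 → T at (5,5); v=(-1,-3)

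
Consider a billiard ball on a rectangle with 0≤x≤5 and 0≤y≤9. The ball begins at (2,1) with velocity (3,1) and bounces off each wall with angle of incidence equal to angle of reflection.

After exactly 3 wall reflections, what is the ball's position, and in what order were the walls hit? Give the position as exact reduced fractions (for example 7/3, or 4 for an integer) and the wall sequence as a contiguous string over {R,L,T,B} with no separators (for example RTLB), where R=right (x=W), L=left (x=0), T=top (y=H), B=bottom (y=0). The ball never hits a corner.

Final position: (5,16/3)
Wall sequence: RLR

1. t=1 → R at (5,2); v=(-3,1)
2. t=5/3 → L at (0,11/3); v=(3,1)
3. t=5/3 → R at (5,16/3); v=(-3,1)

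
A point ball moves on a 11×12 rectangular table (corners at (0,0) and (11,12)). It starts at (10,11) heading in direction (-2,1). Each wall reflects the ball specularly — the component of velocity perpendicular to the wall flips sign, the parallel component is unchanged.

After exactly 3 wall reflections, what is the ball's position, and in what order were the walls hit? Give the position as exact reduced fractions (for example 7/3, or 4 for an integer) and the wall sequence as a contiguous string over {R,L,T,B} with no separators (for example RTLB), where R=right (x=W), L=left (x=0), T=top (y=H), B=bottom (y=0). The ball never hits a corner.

Final position: (11,5/2)
Wall sequence: TLR

1. t=1 → T at (8,12); v=(-2,-1)
2. t=4 → L at (0,8); v=(2,-1)
3. t=11/2 → R at (11,5/2); v=(-2,-1)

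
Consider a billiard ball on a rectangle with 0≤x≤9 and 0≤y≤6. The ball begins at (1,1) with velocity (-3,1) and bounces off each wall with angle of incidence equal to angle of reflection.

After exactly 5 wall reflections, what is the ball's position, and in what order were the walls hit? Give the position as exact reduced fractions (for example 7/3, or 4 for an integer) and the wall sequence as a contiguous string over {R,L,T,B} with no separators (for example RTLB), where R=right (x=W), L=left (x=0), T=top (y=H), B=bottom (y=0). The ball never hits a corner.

Final position: (9,5/3)
Wall sequence: LRTLR

1. t=1/3 → L at (0,4/3); v=(3,1)
2. t=3 → R at (9,13/3); v=(-3,1)
3. t=5/3 → T at (4,6); v=(-3,-1)
4. t=4/3 → L at (0,14/3); v=(3,-1)
5. t=3 → R at (9,5/3); v=(-3,-1)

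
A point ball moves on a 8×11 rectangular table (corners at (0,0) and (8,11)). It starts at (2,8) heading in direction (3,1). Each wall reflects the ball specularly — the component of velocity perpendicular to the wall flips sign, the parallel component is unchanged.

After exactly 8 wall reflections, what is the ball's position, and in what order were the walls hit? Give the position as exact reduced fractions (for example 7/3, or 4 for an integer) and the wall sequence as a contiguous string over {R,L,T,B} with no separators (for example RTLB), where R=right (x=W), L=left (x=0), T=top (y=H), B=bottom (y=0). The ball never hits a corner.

Final position: (0,4/3)
Wall sequence: RTLRLRBL

1. t=2 → R at (8,10); v=(-3,1)
2. t=1 → T at (5,11); v=(-3,-1)
3. t=5/3 → L at (0,28/3); v=(3,-1)
4. t=8/3 → R at (8,20/3); v=(-3,-1)
5. t=8/3 → L at (0,4); v=(3,-1)
6. t=8/3 → R at (8,4/3); v=(-3,-1)
7. t=4/3 → B at (4,0); v=(-3,1)
8. t=4/3 → L at (0,4/3); v=(3,1)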